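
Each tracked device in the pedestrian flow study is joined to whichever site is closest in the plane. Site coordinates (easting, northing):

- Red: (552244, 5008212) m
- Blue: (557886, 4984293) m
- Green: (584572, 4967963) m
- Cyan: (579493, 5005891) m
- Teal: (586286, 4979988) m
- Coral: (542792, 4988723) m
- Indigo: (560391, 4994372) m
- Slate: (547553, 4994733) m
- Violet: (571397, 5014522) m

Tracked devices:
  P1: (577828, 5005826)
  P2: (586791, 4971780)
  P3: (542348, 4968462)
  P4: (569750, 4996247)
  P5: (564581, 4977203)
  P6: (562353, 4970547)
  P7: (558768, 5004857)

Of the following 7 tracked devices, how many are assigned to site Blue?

P1 → Cyan
P2 → Green
P3 → Coral
P4 → Indigo
P5 → Blue
P6 → Blue
P7 → Red
2 of the 7 go to Blue.

2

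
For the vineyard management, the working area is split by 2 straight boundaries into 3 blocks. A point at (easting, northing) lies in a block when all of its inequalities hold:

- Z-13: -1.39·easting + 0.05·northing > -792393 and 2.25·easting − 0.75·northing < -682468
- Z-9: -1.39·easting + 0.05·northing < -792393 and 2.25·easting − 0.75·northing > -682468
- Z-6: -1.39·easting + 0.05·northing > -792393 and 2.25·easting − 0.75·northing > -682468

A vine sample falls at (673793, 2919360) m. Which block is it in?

Z-6

-1.39·673793 + 0.05·2919360 = -790604.270, which is > -792393
2.25·673793 − 0.75·2919360 = -673485.750, which is > -682468
This sign pattern matches Z-6.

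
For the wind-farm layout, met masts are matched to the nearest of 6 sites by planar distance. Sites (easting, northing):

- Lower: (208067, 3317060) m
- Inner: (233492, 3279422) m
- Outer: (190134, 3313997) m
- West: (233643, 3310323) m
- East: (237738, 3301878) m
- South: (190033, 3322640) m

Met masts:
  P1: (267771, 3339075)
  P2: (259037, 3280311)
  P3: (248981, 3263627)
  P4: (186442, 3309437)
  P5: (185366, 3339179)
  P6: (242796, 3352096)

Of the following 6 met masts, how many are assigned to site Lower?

P1 → West
P2 → Inner
P3 → Inner
P4 → Outer
P5 → South
P6 → West
0 of the 6 go to Lower.

0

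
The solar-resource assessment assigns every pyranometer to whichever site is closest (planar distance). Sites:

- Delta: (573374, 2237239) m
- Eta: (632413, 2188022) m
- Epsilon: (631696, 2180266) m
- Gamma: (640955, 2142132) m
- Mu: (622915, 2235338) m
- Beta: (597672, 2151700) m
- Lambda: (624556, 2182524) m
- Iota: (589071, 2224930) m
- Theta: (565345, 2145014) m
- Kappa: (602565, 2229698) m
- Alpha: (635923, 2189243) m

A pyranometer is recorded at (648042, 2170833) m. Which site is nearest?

Epsilon

Squared distances to each site:
Delta: 9985067060.000; Eta: 539727362.000; Epsilon: 356173205.000; Gamma: 873972970.000; Mu: 4792261154.000; Beta: 2903208589.000; Lambda: 688271677.000; Iota: 6404064250.000; Theta: 7505414570.000; Kappa: 5533245754.000; Alpha: 485798261.000.
Minimum at Epsilon.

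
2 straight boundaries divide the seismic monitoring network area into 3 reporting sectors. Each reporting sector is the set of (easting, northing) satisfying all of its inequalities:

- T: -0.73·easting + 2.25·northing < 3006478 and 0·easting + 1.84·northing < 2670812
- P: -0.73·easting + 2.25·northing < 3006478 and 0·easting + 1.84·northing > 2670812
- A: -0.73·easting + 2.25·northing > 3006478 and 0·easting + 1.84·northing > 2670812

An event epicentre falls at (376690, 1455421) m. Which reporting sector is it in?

-0.73·376690 + 2.25·1455421 = 2999713.550, which is < 3006478
0·376690 + 1.84·1455421 = 2677974.640, which is > 2670812
This sign pattern matches P.

P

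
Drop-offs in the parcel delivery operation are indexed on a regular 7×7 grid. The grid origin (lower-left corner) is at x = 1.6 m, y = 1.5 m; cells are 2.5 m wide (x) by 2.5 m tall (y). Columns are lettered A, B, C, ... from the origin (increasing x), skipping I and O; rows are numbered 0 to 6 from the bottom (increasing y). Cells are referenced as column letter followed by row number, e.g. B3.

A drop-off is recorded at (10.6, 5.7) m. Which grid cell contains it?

D1

Column index: ⌊(10.6 − 1.6) / 2.5⌋ = ⌊3.600⌋ = 3 → column D
Row offset from origin: ⌊(5.7 − 1.5) / 2.5⌋ = ⌊1.680⌋ = 1 → row 1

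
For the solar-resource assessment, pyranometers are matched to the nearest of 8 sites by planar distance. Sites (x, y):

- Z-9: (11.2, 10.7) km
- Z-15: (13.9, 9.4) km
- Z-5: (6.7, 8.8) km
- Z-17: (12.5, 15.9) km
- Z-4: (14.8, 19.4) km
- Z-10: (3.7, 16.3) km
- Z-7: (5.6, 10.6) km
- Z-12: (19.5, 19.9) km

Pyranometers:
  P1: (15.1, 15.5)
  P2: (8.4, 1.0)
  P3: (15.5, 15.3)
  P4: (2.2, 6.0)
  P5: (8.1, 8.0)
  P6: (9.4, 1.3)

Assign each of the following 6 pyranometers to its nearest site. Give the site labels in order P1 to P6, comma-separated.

Z-17, Z-5, Z-17, Z-5, Z-5, Z-5

P1 → Z-17 (d²=6.92)
P2 → Z-5 (d²=63.73)
P3 → Z-17 (d²=9.36)
P4 → Z-5 (d²=28.09)
P5 → Z-5 (d²=2.60)
P6 → Z-5 (d²=63.54)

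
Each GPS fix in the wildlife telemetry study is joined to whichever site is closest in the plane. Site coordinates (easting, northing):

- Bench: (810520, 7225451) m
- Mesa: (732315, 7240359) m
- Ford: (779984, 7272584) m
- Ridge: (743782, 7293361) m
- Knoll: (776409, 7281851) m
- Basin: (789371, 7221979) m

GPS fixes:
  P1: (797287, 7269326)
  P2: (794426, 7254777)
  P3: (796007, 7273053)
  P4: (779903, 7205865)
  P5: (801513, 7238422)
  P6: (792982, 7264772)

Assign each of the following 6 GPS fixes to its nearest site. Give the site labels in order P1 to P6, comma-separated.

Ford, Ford, Ford, Basin, Bench, Ford

P1 → Ford (d²=310008373.00)
P2 → Ford (d²=525660613.00)
P3 → Ford (d²=256956490.00)
P4 → Basin (d²=349304020.00)
P5 → Bench (d²=249372890.00)
P6 → Ford (d²=229975348.00)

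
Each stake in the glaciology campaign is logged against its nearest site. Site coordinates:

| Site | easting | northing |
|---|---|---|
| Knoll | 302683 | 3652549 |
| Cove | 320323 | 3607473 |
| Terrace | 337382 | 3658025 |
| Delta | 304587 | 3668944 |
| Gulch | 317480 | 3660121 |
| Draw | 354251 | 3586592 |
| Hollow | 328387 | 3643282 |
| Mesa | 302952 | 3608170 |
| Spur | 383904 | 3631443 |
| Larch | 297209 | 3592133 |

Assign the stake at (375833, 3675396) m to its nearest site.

Terrace

Squared distances to each site:
Knoll: 5872907909.000; Cove: 7694894029.000; Terrace: 1780231042.000; Delta: 5117620820.000; Gulch: 3638398234.000; Draw: 8351933140.000; Hollow: 3282431912.000; Mesa: 9830975237.000; Spur: 1997007250.000; Larch: 13114460545.000.
Minimum at Terrace.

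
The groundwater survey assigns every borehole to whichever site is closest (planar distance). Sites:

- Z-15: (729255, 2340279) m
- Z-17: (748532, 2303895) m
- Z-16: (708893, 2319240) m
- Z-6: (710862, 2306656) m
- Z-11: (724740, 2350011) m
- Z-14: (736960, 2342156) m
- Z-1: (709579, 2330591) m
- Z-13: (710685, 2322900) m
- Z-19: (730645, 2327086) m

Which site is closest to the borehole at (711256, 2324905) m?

Z-13

Squared distances to each site:
Z-15: 560323877.000; Z-17: 1830920276.000; Z-16: 37675994.000; Z-6: 333181237.000; Z-11: 812129492.000; Z-14: 958292617.000; Z-1: 35142925.000; Z-13: 4346066.000; Z-19: 380690082.000.
Minimum at Z-13.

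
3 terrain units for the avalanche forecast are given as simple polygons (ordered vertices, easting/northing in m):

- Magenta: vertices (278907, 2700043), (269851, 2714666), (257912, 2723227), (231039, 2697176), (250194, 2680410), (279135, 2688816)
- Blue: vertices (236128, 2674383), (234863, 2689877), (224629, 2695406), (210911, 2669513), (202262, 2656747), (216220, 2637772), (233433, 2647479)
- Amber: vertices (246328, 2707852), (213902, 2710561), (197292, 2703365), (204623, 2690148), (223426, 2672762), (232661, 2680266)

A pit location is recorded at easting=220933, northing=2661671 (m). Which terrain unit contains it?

Cast a ray rightward from (220933, 2661671). For each polygon, the edges (by vertex number in listed order) whose endpoints lie on opposite sides of northing = 2661671, where each meets that height, and whether that is right or left of the point:
Magenta: no edge straddles that height → 0 crossings.
Blue: 4–5 at easting≈205598.0 (left), 7–1 at easting≈234854.6 (right) → 1 crossing.
Amber: no edge straddles that height → 0 crossings.
Only Blue has an odd count, so the point is inside Blue.

Blue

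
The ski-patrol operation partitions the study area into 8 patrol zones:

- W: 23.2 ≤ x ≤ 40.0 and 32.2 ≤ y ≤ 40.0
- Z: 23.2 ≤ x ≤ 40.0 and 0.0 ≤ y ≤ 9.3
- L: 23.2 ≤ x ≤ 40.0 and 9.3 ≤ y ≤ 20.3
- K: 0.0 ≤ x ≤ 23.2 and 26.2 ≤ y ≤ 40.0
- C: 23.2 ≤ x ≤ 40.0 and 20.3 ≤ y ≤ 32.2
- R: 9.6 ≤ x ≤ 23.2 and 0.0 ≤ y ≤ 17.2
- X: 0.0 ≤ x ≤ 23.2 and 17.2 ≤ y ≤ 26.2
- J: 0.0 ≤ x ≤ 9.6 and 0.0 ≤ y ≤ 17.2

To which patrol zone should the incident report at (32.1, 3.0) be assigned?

The point has x = 32.1 and y = 3.0.
Only Z satisfies 23.2 ≤ x ≤ 40.0 and 0.0 ≤ y ≤ 9.3.

Z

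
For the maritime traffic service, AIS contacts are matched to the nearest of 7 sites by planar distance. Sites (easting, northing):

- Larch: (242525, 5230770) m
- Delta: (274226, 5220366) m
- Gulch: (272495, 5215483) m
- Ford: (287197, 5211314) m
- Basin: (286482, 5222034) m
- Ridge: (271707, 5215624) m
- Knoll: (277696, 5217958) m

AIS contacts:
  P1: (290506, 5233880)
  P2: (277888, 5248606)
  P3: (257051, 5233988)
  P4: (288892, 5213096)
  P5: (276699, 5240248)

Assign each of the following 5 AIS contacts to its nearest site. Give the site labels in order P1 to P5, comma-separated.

P1 → Basin (d²=156520292.00)
P2 → Basin (d²=779928020.00)
P3 → Larch (d²=221360200.00)
P4 → Ford (d²=6048549.00)
P5 → Delta (d²=401409653.00)

Basin, Basin, Larch, Ford, Delta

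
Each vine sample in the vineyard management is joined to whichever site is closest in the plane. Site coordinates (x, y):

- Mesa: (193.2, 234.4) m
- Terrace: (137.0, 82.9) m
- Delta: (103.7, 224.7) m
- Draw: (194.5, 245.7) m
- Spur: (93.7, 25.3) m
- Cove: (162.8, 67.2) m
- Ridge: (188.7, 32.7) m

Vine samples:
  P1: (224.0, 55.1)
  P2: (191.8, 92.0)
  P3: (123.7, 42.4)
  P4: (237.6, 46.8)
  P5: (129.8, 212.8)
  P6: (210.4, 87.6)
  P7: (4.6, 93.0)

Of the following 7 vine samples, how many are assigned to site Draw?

P1 → Ridge
P2 → Cove
P3 → Spur
P4 → Ridge
P5 → Delta
P6 → Cove
P7 → Spur
0 of the 7 go to Draw.

0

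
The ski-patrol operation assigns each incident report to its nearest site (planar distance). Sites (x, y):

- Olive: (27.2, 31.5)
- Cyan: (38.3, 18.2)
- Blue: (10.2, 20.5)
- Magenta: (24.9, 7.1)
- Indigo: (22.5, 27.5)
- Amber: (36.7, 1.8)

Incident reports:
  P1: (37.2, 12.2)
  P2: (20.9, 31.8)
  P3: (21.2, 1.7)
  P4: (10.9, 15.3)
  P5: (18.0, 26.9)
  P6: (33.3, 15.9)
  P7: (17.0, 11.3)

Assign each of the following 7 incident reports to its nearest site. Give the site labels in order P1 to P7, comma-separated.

Cyan, Indigo, Magenta, Blue, Indigo, Cyan, Magenta

P1 → Cyan (d²=37.21)
P2 → Indigo (d²=21.05)
P3 → Magenta (d²=42.85)
P4 → Blue (d²=27.53)
P5 → Indigo (d²=20.61)
P6 → Cyan (d²=30.29)
P7 → Magenta (d²=80.05)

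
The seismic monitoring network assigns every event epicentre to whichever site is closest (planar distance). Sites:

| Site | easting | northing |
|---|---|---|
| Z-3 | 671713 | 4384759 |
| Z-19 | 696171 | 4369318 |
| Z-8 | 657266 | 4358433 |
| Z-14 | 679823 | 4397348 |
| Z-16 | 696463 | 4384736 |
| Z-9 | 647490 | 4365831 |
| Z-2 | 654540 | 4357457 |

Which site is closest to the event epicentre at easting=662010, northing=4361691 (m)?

Z-8

Squared distances to each site:
Z-3: 626280833.000; Z-19: 1225145050.000; Z-8: 33120100.000; Z-14: 1588724618.000; Z-16: 1718081234.000; Z-9: 227970000.000; Z-2: 73727656.000.
Minimum at Z-8.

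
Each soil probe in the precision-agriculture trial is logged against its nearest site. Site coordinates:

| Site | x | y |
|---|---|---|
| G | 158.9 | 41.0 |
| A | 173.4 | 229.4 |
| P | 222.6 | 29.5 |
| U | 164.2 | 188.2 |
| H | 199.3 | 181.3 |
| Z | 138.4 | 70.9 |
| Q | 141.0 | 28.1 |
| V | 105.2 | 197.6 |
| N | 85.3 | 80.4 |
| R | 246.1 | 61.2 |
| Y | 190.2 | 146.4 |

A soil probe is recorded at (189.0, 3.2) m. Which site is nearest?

P

Squared distances to each site:
G: 2334.850; A: 51409.800; P: 1820.650; U: 34840.040; H: 31825.700; Z: 7143.650; Q: 2924.010; V: 44813.800; N: 16713.530; R: 6624.410; Y: 20507.680.
Minimum at P.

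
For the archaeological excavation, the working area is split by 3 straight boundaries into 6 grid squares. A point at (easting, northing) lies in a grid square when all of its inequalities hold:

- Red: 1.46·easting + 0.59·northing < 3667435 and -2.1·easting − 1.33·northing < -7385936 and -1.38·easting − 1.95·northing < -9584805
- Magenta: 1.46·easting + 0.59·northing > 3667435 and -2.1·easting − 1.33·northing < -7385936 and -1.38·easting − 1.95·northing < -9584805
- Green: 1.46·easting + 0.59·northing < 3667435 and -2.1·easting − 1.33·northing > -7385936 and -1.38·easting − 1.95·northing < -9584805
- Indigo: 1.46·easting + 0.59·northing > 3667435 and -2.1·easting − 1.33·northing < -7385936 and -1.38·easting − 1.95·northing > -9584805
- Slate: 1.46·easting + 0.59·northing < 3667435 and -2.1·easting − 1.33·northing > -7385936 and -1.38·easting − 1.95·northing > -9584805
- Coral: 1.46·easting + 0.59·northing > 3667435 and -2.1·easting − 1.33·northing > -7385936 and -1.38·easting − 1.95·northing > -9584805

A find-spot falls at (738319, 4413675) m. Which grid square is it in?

1.46·738319 + 0.59·4413675 = 3682013.990, which is > 3667435
-2.1·738319 − 1.33·4413675 = -7420657.650, which is < -7385936
-1.38·738319 − 1.95·4413675 = -9625546.470, which is < -9584805
This sign pattern matches Magenta.

Magenta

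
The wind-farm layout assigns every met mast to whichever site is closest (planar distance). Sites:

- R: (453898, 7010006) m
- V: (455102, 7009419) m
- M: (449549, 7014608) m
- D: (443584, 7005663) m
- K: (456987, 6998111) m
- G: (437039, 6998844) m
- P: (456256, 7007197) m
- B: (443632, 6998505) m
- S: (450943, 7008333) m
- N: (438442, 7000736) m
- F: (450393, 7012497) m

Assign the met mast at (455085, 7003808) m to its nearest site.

Squared distances to each site:
R: 39824173.000; V: 31483610.000; M: 147287296.000; D: 135714026.000; K: 36073413.000; G: 350299412.000; P: 12856562.000; B: 159293018.000; S: 37631789.000; N: 286426633.000; F: 97513585.000.
Minimum at P.

P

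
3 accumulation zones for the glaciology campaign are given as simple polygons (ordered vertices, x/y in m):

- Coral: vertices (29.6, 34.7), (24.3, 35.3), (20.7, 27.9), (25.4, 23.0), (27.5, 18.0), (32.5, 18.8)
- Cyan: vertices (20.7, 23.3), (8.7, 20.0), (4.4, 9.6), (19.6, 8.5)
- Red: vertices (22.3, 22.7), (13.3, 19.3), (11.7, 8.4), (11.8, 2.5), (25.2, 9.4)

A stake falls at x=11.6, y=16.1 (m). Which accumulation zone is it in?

Cast a ray rightward from (11.6, 16.1). For each polygon, the edges (by vertex number in listed order) whose endpoints lie on opposite sides of y = 16.1, where each meets that height, and whether that is right or left of the point:
Coral: no edge straddles that height → 0 crossings.
Cyan: 2–3 at x≈7.09 (left), 4–1 at x≈20.16 (right) → 1 crossing.
Red: 2–3 at x≈12.83 (right), 5–1 at x≈23.74 (right) → 2 crossings.
Only Cyan has an odd count, so the point is inside Cyan.

Cyan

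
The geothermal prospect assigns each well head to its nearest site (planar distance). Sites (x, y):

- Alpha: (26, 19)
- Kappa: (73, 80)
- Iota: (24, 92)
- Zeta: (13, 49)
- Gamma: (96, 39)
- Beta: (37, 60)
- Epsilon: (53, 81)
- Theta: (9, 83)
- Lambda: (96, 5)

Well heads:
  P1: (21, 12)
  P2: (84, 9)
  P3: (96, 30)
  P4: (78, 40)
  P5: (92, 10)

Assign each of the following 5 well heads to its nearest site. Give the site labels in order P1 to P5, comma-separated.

P1 → Alpha (d²=74.00)
P2 → Lambda (d²=160.00)
P3 → Gamma (d²=81.00)
P4 → Gamma (d²=325.00)
P5 → Lambda (d²=41.00)

Alpha, Lambda, Gamma, Gamma, Lambda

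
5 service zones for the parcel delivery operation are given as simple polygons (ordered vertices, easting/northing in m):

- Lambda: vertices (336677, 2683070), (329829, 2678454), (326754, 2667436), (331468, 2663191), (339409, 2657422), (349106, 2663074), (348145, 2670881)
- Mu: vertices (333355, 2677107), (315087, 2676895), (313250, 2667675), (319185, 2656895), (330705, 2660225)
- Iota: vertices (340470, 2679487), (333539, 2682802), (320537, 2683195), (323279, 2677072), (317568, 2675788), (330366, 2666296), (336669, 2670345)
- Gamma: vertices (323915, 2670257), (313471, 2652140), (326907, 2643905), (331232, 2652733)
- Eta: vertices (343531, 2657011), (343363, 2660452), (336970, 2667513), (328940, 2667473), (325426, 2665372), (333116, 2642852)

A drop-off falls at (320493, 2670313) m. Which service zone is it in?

Mu

Cast a ray rightward from (320493, 2670313). For each polygon, the edges (by vertex number in listed order) whose endpoints lie on opposite sides of northing = 2670313, where each meets that height, and whether that is right or left of the point:
Lambda: 2–3 at easting≈327556.9 (right), 6–7 at easting≈348214.9 (right) → 2 crossings.
Mu: 2–3 at easting≈313775.6 (left), 5–1 at easting≈332288.5 (right) → 1 crossing.
Iota: 5–6 at easting≈324949.9 (right), 6–7 at easting≈336619.2 (right) → 2 crossings.
Gamma: no edge straddles that height → 0 crossings.
Eta: no edge straddles that height → 0 crossings.
Only Mu has an odd count, so the point is inside Mu.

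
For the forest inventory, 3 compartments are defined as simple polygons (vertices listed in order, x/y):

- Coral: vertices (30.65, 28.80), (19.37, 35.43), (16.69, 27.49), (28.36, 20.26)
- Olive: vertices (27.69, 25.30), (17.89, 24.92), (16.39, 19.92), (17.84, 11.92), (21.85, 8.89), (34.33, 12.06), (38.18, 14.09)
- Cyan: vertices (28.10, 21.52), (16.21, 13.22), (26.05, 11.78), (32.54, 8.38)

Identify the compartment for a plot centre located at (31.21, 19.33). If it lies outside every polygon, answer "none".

Cast a ray rightward from (31.21, 19.33). For each polygon, the edges (by vertex number in listed order) whose endpoints lie on opposite sides of y = 19.33, where each meets that height, and whether that is right or left of the point:
Coral: no edge straddles that height → 0 crossings.
Olive: 3–4 at x≈16.497 (left), 7–1 at x≈33.277 (right) → 1 crossing.
Cyan: 1–2 at x≈24.963 (left), 4–1 at x≈28.840 (left) → 0 crossings.
Only Olive has an odd count, so the point is inside Olive.

Olive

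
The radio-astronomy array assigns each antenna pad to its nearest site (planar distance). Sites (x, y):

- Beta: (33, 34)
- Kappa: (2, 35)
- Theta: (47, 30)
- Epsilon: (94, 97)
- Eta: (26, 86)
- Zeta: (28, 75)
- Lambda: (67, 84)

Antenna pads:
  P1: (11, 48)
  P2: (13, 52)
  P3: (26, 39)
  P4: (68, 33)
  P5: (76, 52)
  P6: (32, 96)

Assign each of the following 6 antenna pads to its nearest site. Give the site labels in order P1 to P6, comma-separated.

Kappa, Kappa, Beta, Theta, Lambda, Eta

P1 → Kappa (d²=250.00)
P2 → Kappa (d²=410.00)
P3 → Beta (d²=74.00)
P4 → Theta (d²=450.00)
P5 → Lambda (d²=1105.00)
P6 → Eta (d²=136.00)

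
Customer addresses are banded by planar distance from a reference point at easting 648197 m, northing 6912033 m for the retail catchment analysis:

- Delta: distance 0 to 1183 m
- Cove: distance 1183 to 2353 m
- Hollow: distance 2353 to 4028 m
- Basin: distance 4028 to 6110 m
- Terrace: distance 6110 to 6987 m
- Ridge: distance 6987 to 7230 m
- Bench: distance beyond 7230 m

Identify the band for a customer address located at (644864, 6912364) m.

Distance = √((644864−648197)² + (6912364−6912033)²) = √(11108889.000 + 109561.000) = 3349.395 m.
2353 ≤ 3349.395 < 4028 → Hollow.

Hollow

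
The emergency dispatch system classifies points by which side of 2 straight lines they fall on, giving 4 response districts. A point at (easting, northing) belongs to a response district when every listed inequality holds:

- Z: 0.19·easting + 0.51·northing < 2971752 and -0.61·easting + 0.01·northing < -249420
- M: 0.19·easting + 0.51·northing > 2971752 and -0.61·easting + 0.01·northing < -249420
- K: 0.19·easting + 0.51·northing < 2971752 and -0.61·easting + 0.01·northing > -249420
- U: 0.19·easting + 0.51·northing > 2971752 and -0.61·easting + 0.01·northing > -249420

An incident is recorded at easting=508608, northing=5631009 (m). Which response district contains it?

0.19·508608 + 0.51·5631009 = 2968450.110, which is < 2971752
-0.61·508608 + 0.01·5631009 = -253940.790, which is < -249420
This sign pattern matches Z.

Z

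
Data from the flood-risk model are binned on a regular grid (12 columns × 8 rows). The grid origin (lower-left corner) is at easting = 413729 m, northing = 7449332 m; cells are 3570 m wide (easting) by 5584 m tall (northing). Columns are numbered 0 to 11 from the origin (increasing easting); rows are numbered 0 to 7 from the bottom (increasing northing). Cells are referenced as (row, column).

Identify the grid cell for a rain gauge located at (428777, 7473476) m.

Column index: ⌊(428777 − 413729) / 3570⌋ = ⌊4.215⌋ = 4
Row offset from origin: ⌊(7473476 − 7449332) / 5584⌋ = ⌊4.324⌋ = 4 → row 4

(4, 4)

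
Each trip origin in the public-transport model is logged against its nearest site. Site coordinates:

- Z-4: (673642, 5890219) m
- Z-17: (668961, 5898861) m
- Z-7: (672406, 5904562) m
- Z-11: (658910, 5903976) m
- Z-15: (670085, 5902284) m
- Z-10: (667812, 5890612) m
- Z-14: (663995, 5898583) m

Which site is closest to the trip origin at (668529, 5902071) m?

Squared distances to each site:
Z-4: 166612673.000; Z-17: 10490724.000; Z-7: 21236210.000; Z-11: 96154186.000; Z-15: 2466505.000; Z-10: 131822770.000; Z-14: 32723300.000.
Minimum at Z-15.

Z-15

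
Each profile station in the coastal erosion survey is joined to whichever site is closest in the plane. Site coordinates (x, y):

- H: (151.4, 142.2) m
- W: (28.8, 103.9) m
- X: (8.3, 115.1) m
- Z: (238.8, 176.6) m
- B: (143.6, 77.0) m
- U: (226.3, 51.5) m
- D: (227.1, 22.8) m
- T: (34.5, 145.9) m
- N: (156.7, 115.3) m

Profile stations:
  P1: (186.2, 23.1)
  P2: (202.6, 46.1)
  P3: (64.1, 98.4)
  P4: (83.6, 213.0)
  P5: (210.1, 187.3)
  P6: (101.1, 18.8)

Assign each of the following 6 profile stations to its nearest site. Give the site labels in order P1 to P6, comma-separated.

P1 → D (d²=1672.90)
P2 → U (d²=590.85)
P3 → W (d²=1276.34)
P4 → T (d²=6913.22)
P5 → Z (d²=938.18)
P6 → B (d²=5193.49)

D, U, W, T, Z, B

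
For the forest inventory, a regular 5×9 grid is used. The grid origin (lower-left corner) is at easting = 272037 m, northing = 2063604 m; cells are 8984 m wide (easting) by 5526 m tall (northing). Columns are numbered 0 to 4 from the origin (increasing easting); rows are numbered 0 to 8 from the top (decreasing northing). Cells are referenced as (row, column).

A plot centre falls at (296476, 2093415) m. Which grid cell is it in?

Column index: ⌊(296476 − 272037) / 8984⌋ = ⌊2.720⌋ = 2
Row offset from origin: ⌊(2093415 − 2063604) / 5526⌋ = ⌊5.395⌋ = 5 → row 3 (counted from top)

(3, 2)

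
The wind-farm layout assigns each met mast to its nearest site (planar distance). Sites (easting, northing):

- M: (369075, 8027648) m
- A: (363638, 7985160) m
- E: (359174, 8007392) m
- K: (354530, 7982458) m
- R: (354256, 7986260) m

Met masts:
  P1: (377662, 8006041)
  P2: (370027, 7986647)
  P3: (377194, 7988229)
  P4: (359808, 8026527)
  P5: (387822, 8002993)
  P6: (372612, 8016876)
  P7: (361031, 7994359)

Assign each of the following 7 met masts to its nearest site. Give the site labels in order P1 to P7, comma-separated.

P1 → E (d²=343631345.00)
P2 → A (d²=43030490.00)
P3 → A (d²=193183897.00)
P4 → M (d²=87133930.00)
P5 → E (d²=840059105.00)
P6 → M (d²=128546353.00)
P7 → A (d²=91418050.00)

E, A, A, M, E, M, A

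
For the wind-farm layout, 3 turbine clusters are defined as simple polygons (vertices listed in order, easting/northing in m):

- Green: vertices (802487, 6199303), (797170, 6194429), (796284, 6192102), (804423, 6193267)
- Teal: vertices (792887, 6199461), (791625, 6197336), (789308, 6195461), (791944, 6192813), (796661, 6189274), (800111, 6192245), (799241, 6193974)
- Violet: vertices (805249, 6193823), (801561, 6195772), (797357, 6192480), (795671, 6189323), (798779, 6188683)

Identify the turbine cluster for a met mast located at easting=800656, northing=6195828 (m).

Green

Cast a ray rightward from (800656, 6195828). For each polygon, the edges (by vertex number in listed order) whose endpoints lie on opposite sides of northing = 6195828, where each meets that height, and whether that is right or left of the point:
Green: 1–2 at easting≈798696.2 (left), 4–1 at easting≈803601.6 (right) → 1 crossing.
Teal: 2–3 at easting≈789761.5 (left), 7–1 at easting≈797094.0 (left) → 0 crossings.
Violet: no edge straddles that height → 0 crossings.
Only Green has an odd count, so the point is inside Green.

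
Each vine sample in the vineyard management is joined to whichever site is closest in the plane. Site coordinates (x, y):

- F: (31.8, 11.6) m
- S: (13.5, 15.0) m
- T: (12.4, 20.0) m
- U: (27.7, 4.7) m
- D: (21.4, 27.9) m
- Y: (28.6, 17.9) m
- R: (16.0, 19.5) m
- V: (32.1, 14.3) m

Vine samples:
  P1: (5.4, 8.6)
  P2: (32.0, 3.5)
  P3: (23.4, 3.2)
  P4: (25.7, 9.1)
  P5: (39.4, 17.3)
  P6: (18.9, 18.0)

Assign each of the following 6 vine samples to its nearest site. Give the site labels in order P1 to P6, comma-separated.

S, U, U, U, V, R

P1 → S (d²=106.57)
P2 → U (d²=19.93)
P3 → U (d²=20.74)
P4 → U (d²=23.36)
P5 → V (d²=62.29)
P6 → R (d²=10.66)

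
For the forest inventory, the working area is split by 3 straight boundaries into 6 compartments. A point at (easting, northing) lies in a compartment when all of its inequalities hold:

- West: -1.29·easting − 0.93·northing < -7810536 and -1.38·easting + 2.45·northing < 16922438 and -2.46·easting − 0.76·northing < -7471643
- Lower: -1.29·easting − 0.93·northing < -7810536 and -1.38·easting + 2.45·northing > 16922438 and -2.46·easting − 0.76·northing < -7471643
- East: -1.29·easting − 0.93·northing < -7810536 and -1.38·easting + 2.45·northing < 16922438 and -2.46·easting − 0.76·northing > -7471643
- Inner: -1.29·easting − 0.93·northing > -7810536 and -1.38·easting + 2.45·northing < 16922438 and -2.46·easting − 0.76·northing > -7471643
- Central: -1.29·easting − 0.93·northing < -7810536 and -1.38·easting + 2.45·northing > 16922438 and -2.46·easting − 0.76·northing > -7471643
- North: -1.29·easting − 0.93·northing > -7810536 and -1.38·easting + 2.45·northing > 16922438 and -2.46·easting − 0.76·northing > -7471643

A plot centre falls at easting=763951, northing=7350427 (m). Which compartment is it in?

-1.29·763951 − 0.93·7350427 = -7821393.900, which is < -7810536
-1.38·763951 + 2.45·7350427 = 16954293.770, which is > 16922438
-2.46·763951 − 0.76·7350427 = -7465643.980, which is > -7471643
This sign pattern matches Central.

Central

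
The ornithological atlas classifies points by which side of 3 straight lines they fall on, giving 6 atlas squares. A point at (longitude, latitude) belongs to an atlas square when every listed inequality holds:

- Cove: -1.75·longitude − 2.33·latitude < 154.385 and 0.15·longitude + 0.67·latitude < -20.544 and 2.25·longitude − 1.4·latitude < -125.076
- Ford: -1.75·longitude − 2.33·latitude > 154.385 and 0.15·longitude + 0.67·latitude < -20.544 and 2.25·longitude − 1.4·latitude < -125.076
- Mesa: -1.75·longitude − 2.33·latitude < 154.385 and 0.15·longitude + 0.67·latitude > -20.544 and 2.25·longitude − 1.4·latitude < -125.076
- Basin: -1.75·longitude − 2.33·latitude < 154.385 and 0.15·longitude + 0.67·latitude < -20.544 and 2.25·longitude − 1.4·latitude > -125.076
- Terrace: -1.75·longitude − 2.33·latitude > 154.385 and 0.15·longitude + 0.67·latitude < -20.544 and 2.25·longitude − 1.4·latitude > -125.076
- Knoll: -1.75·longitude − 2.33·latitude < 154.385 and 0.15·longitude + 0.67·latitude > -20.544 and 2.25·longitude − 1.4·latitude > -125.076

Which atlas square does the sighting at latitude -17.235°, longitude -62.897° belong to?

Basin

-1.75·-62.897 − 2.33·-17.235 = 150.227, which is < 154.385
0.15·-62.897 + 0.67·-17.235 = -20.982, which is < -20.544
2.25·-62.897 − 1.4·-17.235 = -117.389, which is > -125.076
This sign pattern matches Basin.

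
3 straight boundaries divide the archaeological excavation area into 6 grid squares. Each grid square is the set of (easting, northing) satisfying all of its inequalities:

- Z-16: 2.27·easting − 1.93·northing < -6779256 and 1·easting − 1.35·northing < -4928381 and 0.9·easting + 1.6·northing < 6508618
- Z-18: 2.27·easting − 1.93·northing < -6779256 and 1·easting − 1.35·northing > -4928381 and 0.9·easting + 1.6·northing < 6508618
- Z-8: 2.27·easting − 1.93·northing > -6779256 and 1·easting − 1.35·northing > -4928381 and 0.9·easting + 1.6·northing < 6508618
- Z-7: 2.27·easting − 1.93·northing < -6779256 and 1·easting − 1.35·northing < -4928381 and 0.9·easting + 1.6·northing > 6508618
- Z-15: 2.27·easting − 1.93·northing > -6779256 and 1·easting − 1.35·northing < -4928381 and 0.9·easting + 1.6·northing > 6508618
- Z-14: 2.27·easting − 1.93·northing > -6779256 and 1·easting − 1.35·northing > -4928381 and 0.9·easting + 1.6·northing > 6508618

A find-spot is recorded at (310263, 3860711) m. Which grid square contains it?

2.27·310263 − 1.93·3860711 = -6746875.220, which is > -6779256
1·310263 − 1.35·3860711 = -4901696.850, which is > -4928381
0.9·310263 + 1.6·3860711 = 6456374.300, which is < 6508618
This sign pattern matches Z-8.

Z-8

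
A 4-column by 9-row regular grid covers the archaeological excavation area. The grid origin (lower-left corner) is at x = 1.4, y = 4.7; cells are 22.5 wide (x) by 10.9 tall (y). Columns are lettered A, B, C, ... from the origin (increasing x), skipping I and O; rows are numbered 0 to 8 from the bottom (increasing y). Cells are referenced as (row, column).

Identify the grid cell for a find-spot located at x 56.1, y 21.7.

Column index: ⌊(56.1 − 1.4) / 22.5⌋ = ⌊2.431⌋ = 2 → column C
Row offset from origin: ⌊(21.7 − 4.7) / 10.9⌋ = ⌊1.560⌋ = 1 → row 1

(1, C)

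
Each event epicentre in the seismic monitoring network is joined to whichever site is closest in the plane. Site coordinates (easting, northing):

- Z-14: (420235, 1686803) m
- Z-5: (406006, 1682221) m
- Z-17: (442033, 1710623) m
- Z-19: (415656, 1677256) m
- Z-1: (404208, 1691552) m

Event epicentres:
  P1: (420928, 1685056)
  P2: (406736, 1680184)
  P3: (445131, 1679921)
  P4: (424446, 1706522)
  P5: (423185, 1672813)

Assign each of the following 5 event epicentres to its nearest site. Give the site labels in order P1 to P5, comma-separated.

Z-14, Z-5, Z-14, Z-17, Z-19

P1 → Z-14 (d²=3532258.00)
P2 → Z-5 (d²=4682269.00)
P3 → Z-14 (d²=667172740.00)
P4 → Z-17 (d²=326120770.00)
P5 → Z-19 (d²=76426090.00)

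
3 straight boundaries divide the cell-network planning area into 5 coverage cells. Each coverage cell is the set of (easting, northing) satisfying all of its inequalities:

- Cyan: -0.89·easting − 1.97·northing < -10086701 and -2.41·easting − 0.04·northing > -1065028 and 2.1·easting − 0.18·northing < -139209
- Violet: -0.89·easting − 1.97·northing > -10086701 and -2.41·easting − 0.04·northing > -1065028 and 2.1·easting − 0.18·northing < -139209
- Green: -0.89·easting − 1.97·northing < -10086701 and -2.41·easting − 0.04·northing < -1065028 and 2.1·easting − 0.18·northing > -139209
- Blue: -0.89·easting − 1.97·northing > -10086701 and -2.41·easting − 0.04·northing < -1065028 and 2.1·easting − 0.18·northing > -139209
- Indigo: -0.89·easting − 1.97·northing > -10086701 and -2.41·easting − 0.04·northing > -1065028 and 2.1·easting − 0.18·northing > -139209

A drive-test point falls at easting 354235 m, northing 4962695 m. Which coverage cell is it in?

Cyan

-0.89·354235 − 1.97·4962695 = -10091778.300, which is < -10086701
-2.41·354235 − 0.04·4962695 = -1052214.150, which is > -1065028
2.1·354235 − 0.18·4962695 = -149391.600, which is < -139209
This sign pattern matches Cyan.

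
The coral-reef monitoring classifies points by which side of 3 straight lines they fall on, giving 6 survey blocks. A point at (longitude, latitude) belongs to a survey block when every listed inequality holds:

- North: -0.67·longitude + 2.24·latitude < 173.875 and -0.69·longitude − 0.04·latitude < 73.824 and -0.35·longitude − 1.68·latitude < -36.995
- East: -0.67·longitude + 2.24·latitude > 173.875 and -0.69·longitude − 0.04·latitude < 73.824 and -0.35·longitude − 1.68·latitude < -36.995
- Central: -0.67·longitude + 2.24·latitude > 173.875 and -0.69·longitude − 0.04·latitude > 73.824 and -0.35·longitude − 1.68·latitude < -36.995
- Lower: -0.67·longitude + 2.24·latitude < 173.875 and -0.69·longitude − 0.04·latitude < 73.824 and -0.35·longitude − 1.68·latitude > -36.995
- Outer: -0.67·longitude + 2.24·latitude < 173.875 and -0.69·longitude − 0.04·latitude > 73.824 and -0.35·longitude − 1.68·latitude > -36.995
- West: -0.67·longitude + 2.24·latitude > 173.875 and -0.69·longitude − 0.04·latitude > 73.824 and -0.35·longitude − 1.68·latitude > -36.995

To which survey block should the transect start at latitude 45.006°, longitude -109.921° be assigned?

-0.67·-109.921 + 2.24·45.006 = 174.461, which is > 173.875
-0.69·-109.921 − 0.04·45.006 = 74.045, which is > 73.824
-0.35·-109.921 − 1.68·45.006 = -37.138, which is < -36.995
This sign pattern matches Central.

Central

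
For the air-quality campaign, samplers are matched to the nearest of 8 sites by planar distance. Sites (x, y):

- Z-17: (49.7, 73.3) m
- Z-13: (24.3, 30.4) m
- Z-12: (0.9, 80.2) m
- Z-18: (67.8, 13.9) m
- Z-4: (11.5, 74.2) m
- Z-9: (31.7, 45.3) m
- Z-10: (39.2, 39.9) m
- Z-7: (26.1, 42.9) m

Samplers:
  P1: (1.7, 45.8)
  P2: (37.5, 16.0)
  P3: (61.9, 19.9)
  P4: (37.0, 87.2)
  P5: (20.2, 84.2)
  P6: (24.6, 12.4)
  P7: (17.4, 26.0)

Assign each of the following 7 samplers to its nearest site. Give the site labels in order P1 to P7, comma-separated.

Z-7, Z-13, Z-18, Z-17, Z-4, Z-13, Z-13

P1 → Z-7 (d²=603.77)
P2 → Z-13 (d²=381.60)
P3 → Z-18 (d²=70.81)
P4 → Z-17 (d²=354.50)
P5 → Z-4 (d²=175.69)
P6 → Z-13 (d²=324.09)
P7 → Z-13 (d²=66.97)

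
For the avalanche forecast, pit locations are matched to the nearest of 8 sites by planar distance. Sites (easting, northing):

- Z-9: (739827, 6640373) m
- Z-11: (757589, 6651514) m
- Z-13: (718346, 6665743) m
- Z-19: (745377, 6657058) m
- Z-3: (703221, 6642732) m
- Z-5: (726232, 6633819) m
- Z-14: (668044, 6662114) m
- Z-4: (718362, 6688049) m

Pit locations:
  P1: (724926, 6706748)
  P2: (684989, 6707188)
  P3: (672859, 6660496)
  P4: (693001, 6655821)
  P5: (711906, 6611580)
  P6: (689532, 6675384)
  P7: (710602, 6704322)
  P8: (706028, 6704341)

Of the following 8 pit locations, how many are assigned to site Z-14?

2

P1 → Z-4
P2 → Z-4
P3 → Z-14
P4 → Z-3
P5 → Z-5
P6 → Z-14
P7 → Z-4
P8 → Z-4
2 of the 8 go to Z-14.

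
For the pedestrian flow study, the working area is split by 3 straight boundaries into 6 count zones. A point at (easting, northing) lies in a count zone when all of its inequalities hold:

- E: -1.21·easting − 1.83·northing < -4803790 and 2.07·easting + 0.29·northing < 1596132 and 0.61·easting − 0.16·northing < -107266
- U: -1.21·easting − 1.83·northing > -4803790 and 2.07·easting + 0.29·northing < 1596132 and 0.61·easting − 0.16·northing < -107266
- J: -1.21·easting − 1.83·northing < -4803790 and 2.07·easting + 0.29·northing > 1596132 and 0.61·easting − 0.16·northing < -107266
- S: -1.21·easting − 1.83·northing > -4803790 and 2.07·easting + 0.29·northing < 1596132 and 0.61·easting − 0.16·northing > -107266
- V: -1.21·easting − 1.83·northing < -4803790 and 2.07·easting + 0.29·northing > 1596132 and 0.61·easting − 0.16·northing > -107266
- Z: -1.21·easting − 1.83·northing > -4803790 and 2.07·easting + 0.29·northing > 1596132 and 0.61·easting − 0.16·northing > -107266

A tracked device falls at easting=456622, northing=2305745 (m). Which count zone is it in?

-1.21·456622 − 1.83·2305745 = -4772025.970, which is > -4803790
2.07·456622 + 0.29·2305745 = 1613873.590, which is > 1596132
0.61·456622 − 0.16·2305745 = -90379.780, which is > -107266
This sign pattern matches Z.

Z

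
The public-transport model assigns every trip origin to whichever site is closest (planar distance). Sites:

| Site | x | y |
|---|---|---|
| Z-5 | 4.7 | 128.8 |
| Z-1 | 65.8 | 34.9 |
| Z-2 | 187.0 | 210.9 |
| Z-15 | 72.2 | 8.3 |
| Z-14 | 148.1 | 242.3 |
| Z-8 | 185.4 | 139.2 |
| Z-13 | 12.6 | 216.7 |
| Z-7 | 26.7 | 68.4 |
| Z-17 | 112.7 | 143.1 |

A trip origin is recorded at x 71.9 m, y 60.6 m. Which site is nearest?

Squared distances to each site:
Z-5: 9167.080; Z-1: 697.700; Z-2: 35838.100; Z-15: 2735.380; Z-14: 38821.330; Z-8: 19060.210; Z-13: 27883.700; Z-7: 2103.880; Z-17: 8470.890.
Minimum at Z-1.

Z-1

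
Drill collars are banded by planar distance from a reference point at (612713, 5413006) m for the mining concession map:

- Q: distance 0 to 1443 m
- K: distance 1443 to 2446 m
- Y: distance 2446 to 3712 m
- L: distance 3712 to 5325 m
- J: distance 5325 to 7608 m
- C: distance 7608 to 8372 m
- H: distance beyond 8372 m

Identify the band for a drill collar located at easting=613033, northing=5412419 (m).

Q

Distance = √((613033−612713)² + (5412419−5413006)²) = √(102400.000 + 344569.000) = 668.557 m.
0 ≤ 668.557 < 1443 → Q.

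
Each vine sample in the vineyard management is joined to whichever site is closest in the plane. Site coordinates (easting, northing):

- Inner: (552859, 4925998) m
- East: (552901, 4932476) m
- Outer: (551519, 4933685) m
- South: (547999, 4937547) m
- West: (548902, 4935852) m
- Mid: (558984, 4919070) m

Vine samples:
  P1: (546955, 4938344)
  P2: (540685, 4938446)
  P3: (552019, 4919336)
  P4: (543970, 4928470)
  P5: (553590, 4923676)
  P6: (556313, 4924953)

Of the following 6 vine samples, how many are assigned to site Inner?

P1 → South
P2 → South
P3 → Inner
P4 → West
P5 → Inner
P6 → Inner
3 of the 6 go to Inner.

3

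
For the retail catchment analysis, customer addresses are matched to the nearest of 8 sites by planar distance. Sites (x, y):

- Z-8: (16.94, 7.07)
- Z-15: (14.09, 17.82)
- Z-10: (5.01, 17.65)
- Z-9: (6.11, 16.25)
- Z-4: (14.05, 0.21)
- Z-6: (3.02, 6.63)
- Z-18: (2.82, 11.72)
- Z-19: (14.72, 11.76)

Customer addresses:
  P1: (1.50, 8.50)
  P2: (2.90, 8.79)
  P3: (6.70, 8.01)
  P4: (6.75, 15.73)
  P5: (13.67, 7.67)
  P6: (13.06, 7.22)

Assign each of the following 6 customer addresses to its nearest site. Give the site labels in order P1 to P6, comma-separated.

Z-6, Z-6, Z-6, Z-9, Z-8, Z-8

P1 → Z-6 (d²=5.81)
P2 → Z-6 (d²=4.68)
P3 → Z-6 (d²=15.45)
P4 → Z-9 (d²=0.68)
P5 → Z-8 (d²=11.05)
P6 → Z-8 (d²=15.08)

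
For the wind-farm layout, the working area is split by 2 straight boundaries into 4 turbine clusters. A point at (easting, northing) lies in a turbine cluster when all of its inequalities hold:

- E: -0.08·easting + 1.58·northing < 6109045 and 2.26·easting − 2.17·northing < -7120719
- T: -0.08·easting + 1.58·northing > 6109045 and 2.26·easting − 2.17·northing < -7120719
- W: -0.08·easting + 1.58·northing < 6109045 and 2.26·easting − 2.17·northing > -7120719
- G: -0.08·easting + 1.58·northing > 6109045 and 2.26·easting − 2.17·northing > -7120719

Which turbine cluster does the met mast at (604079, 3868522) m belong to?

-0.08·604079 + 1.58·3868522 = 6063938.440, which is < 6109045
2.26·604079 − 2.17·3868522 = -7029474.200, which is > -7120719
This sign pattern matches W.

W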